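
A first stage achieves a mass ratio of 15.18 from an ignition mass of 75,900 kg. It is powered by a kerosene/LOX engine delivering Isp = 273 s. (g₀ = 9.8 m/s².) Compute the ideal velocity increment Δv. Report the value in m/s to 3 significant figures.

v_e = Isp · g₀ = 273 × 9.8 = 2675.4 m/s.
Using Δv = v_e ln(m₀/m_f): Δv = v_e · ln(15.18) = 2675.4 × 2.7200 ≈ 7277.0 m/s.

Δv ≈ 7280 m/s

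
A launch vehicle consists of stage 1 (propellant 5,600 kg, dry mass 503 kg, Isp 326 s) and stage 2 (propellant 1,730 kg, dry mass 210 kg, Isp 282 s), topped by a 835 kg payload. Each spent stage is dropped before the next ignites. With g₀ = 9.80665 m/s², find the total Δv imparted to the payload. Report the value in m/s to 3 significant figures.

Δv ≈ 5890 m/s

Ignition mass of stage 1 = 5,600+503 + 1,730+210 + 835 = 8,878 kg.
Stage 1: m₀ = 8,878 kg, m_f = 8,878 − 5,600 = 3,278 kg; Δv = 326×9.80665×ln(2.708) = 3197.0×0.9963 ≈ 3185 m/s.
Stage 2: m₀ = 2,775 kg, m_f = 2,775 − 1,730 = 1,045 kg; Δv = 282×9.80665×ln(2.656) = 2765.5×0.9766 ≈ 2701 m/s.
Total Δv = 3185 + 2701 = 5886 m/s.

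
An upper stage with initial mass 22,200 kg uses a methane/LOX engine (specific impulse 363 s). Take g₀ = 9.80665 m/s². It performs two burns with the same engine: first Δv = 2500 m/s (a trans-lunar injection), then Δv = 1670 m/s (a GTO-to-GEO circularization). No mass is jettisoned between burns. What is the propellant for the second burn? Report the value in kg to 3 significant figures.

v_e = Isp · g₀ = 363 × 9.80665 = 3559.8 m/s.
After the first burn: m = 22200 × exp(−2500/3559.8) = 22200 × 0.49545 = 10,999 kg.
After the second burn: m = 10,999 × exp(−1670/3559.8) = 10,999 × 0.62555 = 6,880.42 kg.
Second-burn propellant = 10,999 − 6,880.42 = 4,118.58 kg.

propellant for the second burn ≈ 4120 kg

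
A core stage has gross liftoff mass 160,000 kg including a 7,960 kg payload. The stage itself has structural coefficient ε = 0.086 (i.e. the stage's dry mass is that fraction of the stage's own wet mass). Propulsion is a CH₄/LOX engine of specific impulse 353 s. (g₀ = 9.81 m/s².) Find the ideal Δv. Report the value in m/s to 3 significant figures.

Δv ≈ 7030 m/s

Stage wet mass = m₀ − payload = 160,000 − 7,960 = 152,040 kg.
Stage dry mass = ε × stage wet mass = 0.086 × 152,040 = 13,075.4 kg.
Burnout mass m_f = stage dry + payload = 13,075.4 + 7,960 = 21,035.4 kg.
v_e = Isp · g₀ = 353 × 9.81 = 3462.9 m/s.
By the Tsiolkovsky rocket equation, Δv = v_e · ln(160,000/21,035.4) = 3462.9 × ln(7.606) = 3462.9 × 2.0290 ≈ 7026 m/s.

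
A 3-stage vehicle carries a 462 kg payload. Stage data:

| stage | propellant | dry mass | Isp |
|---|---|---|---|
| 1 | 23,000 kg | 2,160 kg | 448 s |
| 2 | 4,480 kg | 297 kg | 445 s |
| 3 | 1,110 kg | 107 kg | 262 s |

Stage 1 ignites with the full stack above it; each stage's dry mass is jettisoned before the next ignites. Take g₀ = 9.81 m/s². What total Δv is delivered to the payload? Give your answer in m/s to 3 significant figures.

Ignition mass of stage 1 = 23,000+2,160 + 4,480+297 + 1,110+107 + 462 = 31,616 kg.
Stage 1: m₀ = 31,616 kg, m_f = 31,616 − 23,000 = 8,616 kg; Δv = 448×9.81×ln(3.669) = 4394.9×1.3000 ≈ 5714 m/s.
Stage 2: m₀ = 6,456 kg, m_f = 6,456 − 4,480 = 1,976 kg; Δv = 445×9.81×ln(3.267) = 4365.4×1.1839 ≈ 5168 m/s.
Stage 3: m₀ = 1,679 kg, m_f = 1,679 − 1,110 = 569 kg; Δv = 262×9.81×ln(2.951) = 2570.2×1.0821 ≈ 2781 m/s.
Total Δv = 5714 + 5168 + 2781 = 13663 m/s.

Δv ≈ 13700 m/s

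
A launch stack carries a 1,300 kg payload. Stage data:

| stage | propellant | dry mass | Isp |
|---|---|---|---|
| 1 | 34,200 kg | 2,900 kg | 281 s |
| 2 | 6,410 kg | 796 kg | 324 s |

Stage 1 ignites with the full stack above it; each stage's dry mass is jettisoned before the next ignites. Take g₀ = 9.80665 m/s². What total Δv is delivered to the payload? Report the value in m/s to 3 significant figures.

Ignition mass of stage 1 = 34,200+2,900 + 6,410+796 + 1,300 = 45,606 kg.
Stage 1: m₀ = 45,606 kg, m_f = 45,606 − 34,200 = 11,406 kg; Δv = 281×9.80665×ln(3.998) = 2755.7×1.3859 ≈ 3819 m/s.
Stage 2: m₀ = 8,506 kg, m_f = 8,506 − 6,410 = 2,096 kg; Δv = 324×9.80665×ln(4.058) = 3177.4×1.4007 ≈ 4451 m/s.
Total Δv = 3819 + 4451 = 8270 m/s.

Δv ≈ 8270 m/s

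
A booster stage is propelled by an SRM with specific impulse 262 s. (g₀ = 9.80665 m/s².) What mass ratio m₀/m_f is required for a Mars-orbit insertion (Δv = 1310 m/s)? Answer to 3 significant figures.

v_e = Isp · g₀ = 262 × 9.80665 = 2569.3 m/s.
m₀/m_f = exp(Δv / v_e) = exp(1310 / 2569.3) = exp(0.5099) = 1.6651.

mass ratio ≈ 1.67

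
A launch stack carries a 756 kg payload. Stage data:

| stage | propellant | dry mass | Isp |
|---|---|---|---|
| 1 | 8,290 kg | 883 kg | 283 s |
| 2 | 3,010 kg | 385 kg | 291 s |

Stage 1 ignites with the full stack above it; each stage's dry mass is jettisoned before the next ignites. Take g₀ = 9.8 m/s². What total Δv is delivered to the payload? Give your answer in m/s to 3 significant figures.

Ignition mass of stage 1 = 8,290+883 + 3,010+385 + 756 = 13,324 kg.
Stage 1: m₀ = 13,324 kg, m_f = 13,324 − 8,290 = 5,034 kg; Δv = 283×9.8×ln(2.647) = 2773.4×0.9734 ≈ 2699 m/s.
Stage 2: m₀ = 4,151 kg, m_f = 4,151 − 3,010 = 1,141 kg; Δv = 291×9.8×ln(3.638) = 2851.8×1.2914 ≈ 3683 m/s.
Total Δv = 2699 + 3683 = 6382 m/s.

Δv ≈ 6380 m/s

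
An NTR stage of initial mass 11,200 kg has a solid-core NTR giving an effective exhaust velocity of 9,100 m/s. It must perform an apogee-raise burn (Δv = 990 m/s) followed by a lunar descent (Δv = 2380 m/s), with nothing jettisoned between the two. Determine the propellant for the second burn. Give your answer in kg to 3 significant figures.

After the first burn: m = 11200 × exp(−990/9100.0) = 11200 × 0.89692 = 10,045.5 kg.
After the second burn: m = 10,045.5 × exp(−2380/9100.0) = 10,045.5 × 0.76987 = 7,733.73 kg.
Second-burn propellant = 10,045.5 − 7,733.73 = 2,311.77 kg.

propellant for the second burn ≈ 2310 kg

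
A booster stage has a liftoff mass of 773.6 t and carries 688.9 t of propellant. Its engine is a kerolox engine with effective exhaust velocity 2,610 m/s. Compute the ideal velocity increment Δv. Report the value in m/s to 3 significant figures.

Δv ≈ 5770 m/s

m_f = m₀ − m_prop = 773.6 − 688.9 = 84.7 t.
Δv = v_e · ln(m₀/m_f) = 2610.0 × ln(9.133) = 2610.0 × 2.2119 ≈ 5773.2 m/s.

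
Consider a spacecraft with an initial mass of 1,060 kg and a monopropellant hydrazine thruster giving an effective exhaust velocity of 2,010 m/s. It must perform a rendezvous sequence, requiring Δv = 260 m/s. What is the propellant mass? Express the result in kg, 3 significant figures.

Using Δv = v_e ln(m₀/m_f): m₀/m_f = exp(Δv / v_e) = exp(260 / 2010.0) = exp(0.1294) = 1.1381.
m_f = 1,060 / 1.1381 = 931.377 kg, so propellant = m₀ − m_f = 1,060 − 931.377 = 128.623 kg.

propellant mass ≈ 129 kg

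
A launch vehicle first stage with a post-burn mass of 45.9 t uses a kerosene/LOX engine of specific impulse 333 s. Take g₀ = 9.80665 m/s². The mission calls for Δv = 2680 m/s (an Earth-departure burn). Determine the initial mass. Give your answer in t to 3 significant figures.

initial mass ≈ 104 t

v_e = Isp · g₀ = 333 × 9.80665 = 3265.6 m/s.
m₀/m_f = exp(Δv / v_e) = exp(2680 / 3265.6) = exp(0.8207) = 2.2720.
m₀ = m_f × 2.2720 = 45.9 × 2.2720 = 104.285 t.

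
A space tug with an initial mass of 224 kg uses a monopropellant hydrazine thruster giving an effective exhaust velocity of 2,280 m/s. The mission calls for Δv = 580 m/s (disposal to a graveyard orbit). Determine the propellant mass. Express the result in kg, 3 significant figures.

m₀/m_f = exp(Δv / v_e) = exp(580 / 2280.0) = exp(0.2544) = 1.2897.
m_f = 224 / 1.2897 = 173.684 kg, so propellant = m₀ − m_f = 224 − 173.684 = 50.316 kg.

propellant mass ≈ 50.3 kg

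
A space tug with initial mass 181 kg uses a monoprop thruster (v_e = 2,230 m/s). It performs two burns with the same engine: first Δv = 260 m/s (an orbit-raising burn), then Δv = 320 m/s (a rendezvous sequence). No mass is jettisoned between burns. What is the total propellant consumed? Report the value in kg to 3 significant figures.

After the first burn: m = 181 × exp(−260/2230.0) = 181 × 0.88995 = 161.081 kg.
After the second burn: m = 161.081 × exp(−320/2230.0) = 161.081 × 0.86632 = 139.548 kg.
Total propellant = m₀ − m_final = 181 − 139.548 = 41.452 kg.

total propellant consumed ≈ 41.5 kg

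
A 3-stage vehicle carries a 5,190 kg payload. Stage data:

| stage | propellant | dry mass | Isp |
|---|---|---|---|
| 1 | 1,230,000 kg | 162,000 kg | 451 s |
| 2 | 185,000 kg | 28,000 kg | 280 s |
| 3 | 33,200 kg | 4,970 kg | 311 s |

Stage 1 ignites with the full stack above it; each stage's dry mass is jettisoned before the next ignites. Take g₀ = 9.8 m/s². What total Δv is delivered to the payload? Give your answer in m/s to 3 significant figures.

Δv ≈ 14000 m/s

Ignition mass of stage 1 = 1,230,000+162,000 + 185,000+28,000 + 33,200+4,970 + 5,190 = 1,648,360 kg.
Stage 1: m₀ = 1,648,360 kg, m_f = 1,648,360 − 1,230,000 = 418,360 kg; Δv = 451×9.8×ln(3.94) = 4419.8×1.3712 ≈ 6060 m/s.
Stage 2: m₀ = 256,360 kg, m_f = 256,360 − 185,000 = 71,360 kg; Δv = 280×9.8×ln(3.592) = 2744.0×1.2788 ≈ 3509 m/s.
Stage 3: m₀ = 43,360 kg, m_f = 43,360 − 33,200 = 10,160 kg; Δv = 311×9.8×ln(4.268) = 3047.8×1.4511 ≈ 4423 m/s.
Total Δv = 6060 + 3509 + 4423 = 13992 m/s.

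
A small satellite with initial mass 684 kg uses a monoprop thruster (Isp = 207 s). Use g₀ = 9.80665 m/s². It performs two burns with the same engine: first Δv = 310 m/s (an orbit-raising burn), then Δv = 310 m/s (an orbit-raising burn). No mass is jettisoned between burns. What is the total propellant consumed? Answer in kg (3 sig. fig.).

v_e = Isp · g₀ = 207 × 9.80665 = 2030.0 m/s.
After the first burn: m = 684 × exp(−310/2030.0) = 684 × 0.85838 = 587.132 kg.
After the second burn: m = 587.132 × exp(−310/2030.0) = 587.132 × 0.85838 = 503.982 kg.
Total propellant = m₀ − m_final = 684 − 503.982 = 180.018 kg.

total propellant consumed ≈ 180 kg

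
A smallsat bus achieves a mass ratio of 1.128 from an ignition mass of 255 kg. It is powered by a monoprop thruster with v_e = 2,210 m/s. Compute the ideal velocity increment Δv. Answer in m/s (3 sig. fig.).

Δv ≈ 266 m/s

By the Tsiolkovsky rocket equation, Δv = v_e · ln(1.128) = 2210.0 × 0.1204 ≈ 266.2 m/s.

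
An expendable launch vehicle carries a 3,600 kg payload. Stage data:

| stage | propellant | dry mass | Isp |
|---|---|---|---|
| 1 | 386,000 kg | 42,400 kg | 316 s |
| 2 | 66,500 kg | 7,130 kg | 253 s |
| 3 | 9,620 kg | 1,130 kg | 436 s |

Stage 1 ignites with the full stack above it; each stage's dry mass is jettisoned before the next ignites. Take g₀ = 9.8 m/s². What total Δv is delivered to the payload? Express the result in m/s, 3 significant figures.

Δv ≈ 12500 m/s

Ignition mass of stage 1 = 386,000+42,400 + 66,500+7,130 + 9,620+1,130 + 3,600 = 516,380 kg.
Stage 1: m₀ = 516,380 kg, m_f = 516,380 − 386,000 = 130,380 kg; Δv = 316×9.8×ln(3.961) = 3096.8×1.3764 ≈ 4262 m/s.
Stage 2: m₀ = 87,980 kg, m_f = 87,980 − 66,500 = 21,480 kg; Δv = 253×9.8×ln(4.096) = 2479.4×1.4100 ≈ 3496 m/s.
Stage 3: m₀ = 14,350 kg, m_f = 14,350 − 9,620 = 4,730 kg; Δv = 436×9.8×ln(3.034) = 4272.8×1.1098 ≈ 4742 m/s.
Total Δv = 4262 + 3496 + 4742 = 12500 m/s.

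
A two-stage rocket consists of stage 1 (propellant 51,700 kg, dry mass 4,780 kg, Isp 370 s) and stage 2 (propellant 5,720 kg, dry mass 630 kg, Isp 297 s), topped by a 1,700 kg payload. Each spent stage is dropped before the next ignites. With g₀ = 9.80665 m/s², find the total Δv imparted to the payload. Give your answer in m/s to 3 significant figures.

Δv ≈ 9470 m/s

Ignition mass of stage 1 = 51,700+4,780 + 5,720+630 + 1,700 = 64,530 kg.
Stage 1: m₀ = 64,530 kg, m_f = 64,530 − 51,700 = 12,830 kg; Δv = 370×9.80665×ln(5.03) = 3628.5×1.6153 ≈ 5861 m/s.
Stage 2: m₀ = 8,050 kg, m_f = 8,050 − 5,720 = 2,330 kg; Δv = 297×9.80665×ln(3.455) = 2912.6×1.2398 ≈ 3611 m/s.
Total Δv = 5861 + 3611 = 9472 m/s.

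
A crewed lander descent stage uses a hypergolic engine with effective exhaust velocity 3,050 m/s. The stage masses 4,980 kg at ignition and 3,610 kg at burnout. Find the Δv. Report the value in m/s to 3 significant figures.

Δv ≈ 981 m/s

Δv = v_e · ln(m₀/m_f) = 3050.0 × ln(1.38) = 3050.0 × 0.3217 ≈ 981.3 m/s.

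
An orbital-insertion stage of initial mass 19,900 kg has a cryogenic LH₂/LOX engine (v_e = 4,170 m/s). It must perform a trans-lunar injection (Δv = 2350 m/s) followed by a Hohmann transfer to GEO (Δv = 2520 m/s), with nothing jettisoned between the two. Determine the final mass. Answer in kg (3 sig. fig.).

After the first burn: m = 19900 × exp(−2350/4170.0) = 19900 × 0.56919 = 11,326.9 kg.
After the second burn: m = 11,326.9 × exp(−2520/4170.0) = 11,326.9 × 0.54645 = 6,189.58 kg.

final mass ≈ 6190 kg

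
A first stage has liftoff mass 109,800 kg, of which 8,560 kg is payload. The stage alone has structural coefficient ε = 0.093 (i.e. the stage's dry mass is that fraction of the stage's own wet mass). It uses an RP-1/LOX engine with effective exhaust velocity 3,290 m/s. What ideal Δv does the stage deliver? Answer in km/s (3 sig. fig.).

Δv ≈ 5.95 km/s

Stage wet mass = m₀ − payload = 109,800 − 8,560 = 101,240 kg.
Stage dry mass = ε × stage wet mass = 0.093 × 101,240 = 9,415.32 kg.
Burnout mass m_f = stage dry + payload = 9,415.32 + 8,560 = 17,975.32 kg.
From the ideal rocket equation, Δv = v_e · ln(109,800/17,975.32) = 3290.0 × ln(6.108) = 3290.0 × 1.8097 ≈ 5954 m/s.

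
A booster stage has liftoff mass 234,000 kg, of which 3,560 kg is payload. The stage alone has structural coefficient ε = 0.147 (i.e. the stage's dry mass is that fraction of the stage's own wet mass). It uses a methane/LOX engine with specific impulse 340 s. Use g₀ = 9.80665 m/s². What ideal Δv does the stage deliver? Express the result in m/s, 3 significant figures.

Stage wet mass = m₀ − payload = 234,000 − 3,560 = 230,440 kg.
Stage dry mass = ε × stage wet mass = 0.147 × 230,440 = 33,874.7 kg.
Burnout mass m_f = stage dry + payload = 33,874.7 + 3,560 = 37,434.7 kg.
v_e = Isp · g₀ = 340 × 9.80665 = 3334.3 m/s.
By the Tsiolkovsky rocket equation, Δv = v_e · ln(234,000/37,434.7) = 3334.3 × ln(6.251) = 3334.3 × 1.8327 ≈ 6111 m/s.

Δv ≈ 6110 m/s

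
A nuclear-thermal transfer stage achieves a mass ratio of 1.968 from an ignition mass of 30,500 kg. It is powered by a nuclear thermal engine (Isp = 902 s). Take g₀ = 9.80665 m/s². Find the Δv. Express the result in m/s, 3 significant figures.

v_e = Isp · g₀ = 902 × 9.80665 = 8845.6 m/s.
From the ideal rocket equation, Δv = v_e · ln(1.968) = 8845.6 × 0.6770 ≈ 5988.6 m/s.

Δv ≈ 5990 m/s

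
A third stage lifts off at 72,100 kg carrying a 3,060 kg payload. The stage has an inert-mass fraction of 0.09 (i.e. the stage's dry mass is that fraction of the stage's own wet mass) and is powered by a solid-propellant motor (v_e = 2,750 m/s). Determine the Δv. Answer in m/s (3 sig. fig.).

Δv ≈ 5640 m/s

Stage wet mass = m₀ − payload = 72,100 − 3,060 = 69,040 kg.
Stage dry mass = ε × stage wet mass = 0.09 × 69,040 = 6,213.6 kg.
Burnout mass m_f = stage dry + payload = 6,213.6 + 3,060 = 9,273.6 kg.
From the ideal rocket equation, Δv = v_e · ln(72,100/9,273.6) = 2750.0 × ln(7.775) = 2750.0 × 2.0509 ≈ 5640 m/s.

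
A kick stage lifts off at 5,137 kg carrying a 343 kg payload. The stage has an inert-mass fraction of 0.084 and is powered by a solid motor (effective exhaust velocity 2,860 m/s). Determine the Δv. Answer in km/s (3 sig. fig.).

Stage wet mass = m₀ − payload = 5,137 − 343 = 4,794 kg.
Stage dry mass = ε × stage wet mass = 0.084 × 4,794 = 402.696 kg.
Burnout mass m_f = stage dry + payload = 402.696 + 343 = 745.696 kg.
By the Tsiolkovsky rocket equation, Δv = v_e · ln(5,137/745.696) = 2860.0 × ln(6.889) = 2860.0 × 1.9299 ≈ 5520 m/s.

Δv ≈ 5.52 km/s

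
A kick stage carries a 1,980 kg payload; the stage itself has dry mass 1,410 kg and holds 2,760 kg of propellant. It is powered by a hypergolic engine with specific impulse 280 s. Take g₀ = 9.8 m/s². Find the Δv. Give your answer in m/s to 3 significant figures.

Δv ≈ 1630 m/s

v_e = Isp · g₀ = 280 × 9.8 = 2744.0 m/s.
m₀ = payload + dry + propellant = 1,980 + 1,410 + 2,760 = 6,150 kg.
m_f = payload + dry = 1,980 + 1,410 = 3,390 kg.
By the Tsiolkovsky rocket equation, Δv = v_e · ln(m₀/m_f) = 2744.0 × ln(1.814) = 2744.0 × 0.5956 ≈ 1634.4 m/s.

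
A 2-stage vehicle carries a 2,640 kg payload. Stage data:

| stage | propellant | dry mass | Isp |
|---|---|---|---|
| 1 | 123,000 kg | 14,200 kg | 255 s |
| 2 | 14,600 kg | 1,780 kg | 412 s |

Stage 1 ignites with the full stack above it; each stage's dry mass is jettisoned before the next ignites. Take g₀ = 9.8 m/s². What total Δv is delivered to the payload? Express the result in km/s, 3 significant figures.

Ignition mass of stage 1 = 123,000+14,200 + 14,600+1,780 + 2,640 = 156,220 kg.
Stage 1: m₀ = 156,220 kg, m_f = 156,220 − 123,000 = 33,220 kg; Δv = 255×9.8×ln(4.703) = 2499.0×1.5481 ≈ 3869 m/s.
Stage 2: m₀ = 19,020 kg, m_f = 19,020 − 14,600 = 4,420 kg; Δv = 412×9.8×ln(4.303) = 4037.6×1.4594 ≈ 5892 m/s.
Total Δv = 3869 + 5892 = 9761 m/s.

Δv ≈ 9.76 km/s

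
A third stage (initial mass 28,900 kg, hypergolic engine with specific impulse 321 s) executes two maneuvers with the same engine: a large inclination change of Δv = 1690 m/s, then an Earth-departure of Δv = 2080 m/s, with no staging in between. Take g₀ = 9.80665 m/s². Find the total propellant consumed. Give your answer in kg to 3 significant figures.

v_e = Isp · g₀ = 321 × 9.80665 = 3147.9 m/s.
After the first burn: m = 28900 × exp(−1690/3147.9) = 28900 × 0.58458 = 16,894.4 kg.
After the second burn: m = 16,894.4 × exp(−2080/3147.9) = 16,894.4 × 0.51646 = 8,725.28 kg.
Total propellant = m₀ − m_final = 28900 − 8,725.28 = 20,174.72 kg.

total propellant consumed ≈ 20200 kg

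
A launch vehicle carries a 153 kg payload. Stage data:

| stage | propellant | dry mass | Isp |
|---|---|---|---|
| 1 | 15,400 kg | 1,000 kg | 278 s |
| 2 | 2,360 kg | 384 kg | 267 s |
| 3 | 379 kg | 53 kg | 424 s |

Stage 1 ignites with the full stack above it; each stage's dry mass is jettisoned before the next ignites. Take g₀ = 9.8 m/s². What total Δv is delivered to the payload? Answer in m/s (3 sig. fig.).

Δv ≈ 11700 m/s

Ignition mass of stage 1 = 15,400+1,000 + 2,360+384 + 379+53 + 153 = 19,729 kg.
Stage 1: m₀ = 19,729 kg, m_f = 19,729 − 15,400 = 4,329 kg; Δv = 278×9.8×ln(4.557) = 2724.4×1.5168 ≈ 4132 m/s.
Stage 2: m₀ = 3,329 kg, m_f = 3,329 − 2,360 = 969 kg; Δv = 267×9.8×ln(3.436) = 2616.6×1.2342 ≈ 3229 m/s.
Stage 3: m₀ = 585 kg, m_f = 585 − 379 = 206 kg; Δv = 424×9.8×ln(2.84) = 4155.2×1.0437 ≈ 4337 m/s.
Total Δv = 4132 + 3229 + 4337 = 11698 m/s.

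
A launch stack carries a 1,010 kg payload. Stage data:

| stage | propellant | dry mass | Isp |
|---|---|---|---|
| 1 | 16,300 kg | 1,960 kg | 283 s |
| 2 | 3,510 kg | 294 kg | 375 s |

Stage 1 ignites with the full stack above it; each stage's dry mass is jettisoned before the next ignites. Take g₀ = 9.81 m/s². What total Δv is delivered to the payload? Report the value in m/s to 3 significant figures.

Ignition mass of stage 1 = 16,300+1,960 + 3,510+294 + 1,010 = 23,074 kg.
Stage 1: m₀ = 23,074 kg, m_f = 23,074 − 16,300 = 6,774 kg; Δv = 283×9.81×ln(3.406) = 2776.2×1.2256 ≈ 3403 m/s.
Stage 2: m₀ = 4,814 kg, m_f = 4,814 − 3,510 = 1,304 kg; Δv = 375×9.81×ln(3.692) = 3678.8×1.3061 ≈ 4805 m/s.
Total Δv = 3403 + 4805 = 8208 m/s.

Δv ≈ 8210 m/s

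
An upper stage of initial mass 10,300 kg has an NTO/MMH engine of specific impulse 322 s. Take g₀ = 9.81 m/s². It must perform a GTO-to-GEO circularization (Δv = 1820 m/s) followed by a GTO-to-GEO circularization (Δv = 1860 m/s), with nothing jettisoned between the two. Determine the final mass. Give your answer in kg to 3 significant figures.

v_e = Isp · g₀ = 322 × 9.81 = 3158.8 m/s.
After the first burn: m = 10300 × exp(−1820/3158.8) = 10300 × 0.56205 = 5,789.12 kg.
After the second burn: m = 5,789.12 × exp(−1860/3158.8) = 5,789.12 × 0.55498 = 3,212.85 kg.

final mass ≈ 3210 kg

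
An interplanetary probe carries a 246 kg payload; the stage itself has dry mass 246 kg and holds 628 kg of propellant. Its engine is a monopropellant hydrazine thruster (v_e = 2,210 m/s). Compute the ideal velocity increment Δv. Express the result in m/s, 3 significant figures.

m₀ = payload + dry + propellant = 246 + 246 + 628 = 1,120 kg.
m_f = payload + dry = 246 + 246 = 492 kg.
Rocket equation: Δv = v_e · ln(m₀/m_f) = 2210.0 × ln(2.276) = 2210.0 × 0.8226 ≈ 1818.0 m/s.

Δv ≈ 1820 m/s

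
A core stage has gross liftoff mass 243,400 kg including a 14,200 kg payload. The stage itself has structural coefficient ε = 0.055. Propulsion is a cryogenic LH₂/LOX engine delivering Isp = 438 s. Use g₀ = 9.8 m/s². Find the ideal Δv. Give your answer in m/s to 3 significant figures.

Δv ≈ 9470 m/s

Stage wet mass = m₀ − payload = 243,400 − 14,200 = 229,200 kg.
Stage dry mass = ε × stage wet mass = 0.055 × 229,200 = 12,606 kg.
Burnout mass m_f = stage dry + payload = 12,606 + 14,200 = 26,806 kg.
v_e = Isp · g₀ = 438 × 9.8 = 4292.4 m/s.
From the ideal rocket equation, Δv = v_e · ln(243,400/26,806) = 4292.4 × ln(9.08) = 4292.4 × 2.2061 ≈ 9469 m/s.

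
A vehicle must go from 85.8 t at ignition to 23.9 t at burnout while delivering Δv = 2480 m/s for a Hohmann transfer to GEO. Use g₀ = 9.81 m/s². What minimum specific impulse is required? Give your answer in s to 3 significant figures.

Isp ≈ 198 s

ln(m₀/m_f) = ln(85800/23900) = ln(3.59) = 1.2781.
By the Tsiolkovsky rocket equation, v_e = Δv / ln(m₀/m_f) = 2480 / 1.2781 = 1940.3 m/s.
Isp = v_e / g₀ = 1940.3 / 9.81 = 197.8 s.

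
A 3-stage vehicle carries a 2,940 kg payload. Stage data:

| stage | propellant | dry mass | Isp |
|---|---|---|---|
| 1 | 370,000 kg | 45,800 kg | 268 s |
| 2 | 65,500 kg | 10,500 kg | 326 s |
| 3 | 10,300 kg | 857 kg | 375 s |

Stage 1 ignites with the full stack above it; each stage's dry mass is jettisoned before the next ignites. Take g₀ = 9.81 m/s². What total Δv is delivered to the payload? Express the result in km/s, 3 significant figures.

Ignition mass of stage 1 = 370,000+45,800 + 65,500+10,500 + 10,300+857 + 2,940 = 505,897 kg.
Stage 1: m₀ = 505,897 kg, m_f = 505,897 − 370,000 = 135,897 kg; Δv = 268×9.81×ln(3.723) = 2629.1×1.3144 ≈ 3456 m/s.
Stage 2: m₀ = 90,097 kg, m_f = 90,097 − 65,500 = 24,597 kg; Δv = 326×9.81×ln(3.663) = 3198.1×1.2983 ≈ 4152 m/s.
Stage 3: m₀ = 14,097 kg, m_f = 14,097 − 10,300 = 3,797 kg; Δv = 375×9.81×ln(3.713) = 3678.8×1.3118 ≈ 4826 m/s.
Total Δv = 3456 + 4152 + 4826 = 12434 m/s.

Δv ≈ 12.4 km/s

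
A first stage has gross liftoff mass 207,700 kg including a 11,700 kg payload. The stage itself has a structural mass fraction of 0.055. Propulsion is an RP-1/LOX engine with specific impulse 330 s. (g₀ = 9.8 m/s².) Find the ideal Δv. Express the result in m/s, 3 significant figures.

Stage wet mass = m₀ − payload = 207,700 − 11,700 = 196,000 kg.
Stage dry mass = ε × stage wet mass = 0.055 × 196,000 = 10,780 kg.
Burnout mass m_f = stage dry + payload = 10,780 + 11,700 = 22,480 kg.
v_e = Isp · g₀ = 330 × 9.8 = 3234.0 m/s.
Δv = v_e · ln(207,700/22,480) = 3234.0 × ln(9.239) = 3234.0 × 2.2235 ≈ 7191 m/s.

Δv ≈ 7190 m/s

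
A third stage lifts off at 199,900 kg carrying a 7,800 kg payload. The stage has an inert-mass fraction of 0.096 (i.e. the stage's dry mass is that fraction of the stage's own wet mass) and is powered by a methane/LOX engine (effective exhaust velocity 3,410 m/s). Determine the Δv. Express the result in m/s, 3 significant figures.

Δv ≈ 6920 m/s

Stage wet mass = m₀ − payload = 199,900 − 7,800 = 192,100 kg.
Stage dry mass = ε × stage wet mass = 0.096 × 192,100 = 18,441.6 kg.
Burnout mass m_f = stage dry + payload = 18,441.6 + 7,800 = 26,241.6 kg.
Δv = v_e · ln(199,900/26,241.6) = 3410.0 × ln(7.618) = 3410.0 × 2.0305 ≈ 6924 m/s.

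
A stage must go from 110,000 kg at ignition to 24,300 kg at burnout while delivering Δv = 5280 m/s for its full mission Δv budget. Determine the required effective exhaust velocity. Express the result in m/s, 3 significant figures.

ln(m₀/m_f) = ln(110000/24300) = ln(4.527) = 1.5100.
Rocket equation: v_e = Δv / ln(m₀/m_f) = 5280 / 1.5100 = 3496.7 m/s.

v_e ≈ 3500 m/s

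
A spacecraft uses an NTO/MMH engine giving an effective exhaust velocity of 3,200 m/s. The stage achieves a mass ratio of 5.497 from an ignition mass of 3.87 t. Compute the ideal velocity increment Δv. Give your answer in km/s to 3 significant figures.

Δv ≈ 5.45 km/s

Δv = v_e · ln(5.497) = 3200.0 × 1.7042 ≈ 5453.4 m/s.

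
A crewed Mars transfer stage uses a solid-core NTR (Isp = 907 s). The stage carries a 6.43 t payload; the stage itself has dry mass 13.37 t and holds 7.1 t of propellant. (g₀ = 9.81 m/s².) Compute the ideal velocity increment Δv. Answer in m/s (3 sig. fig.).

v_e = Isp · g₀ = 907 × 9.81 = 8897.7 m/s.
m₀ = payload + dry + propellant = 6.43 + 13.37 + 7.1 = 26.9 t.
m_f = payload + dry = 6.43 + 13.37 = 19.8 t.
Δv = v_e · ln(m₀/m_f) = 8897.7 × ln(1.359) = 8897.7 × 0.3064 ≈ 2726.6 m/s.

Δv ≈ 2730 m/s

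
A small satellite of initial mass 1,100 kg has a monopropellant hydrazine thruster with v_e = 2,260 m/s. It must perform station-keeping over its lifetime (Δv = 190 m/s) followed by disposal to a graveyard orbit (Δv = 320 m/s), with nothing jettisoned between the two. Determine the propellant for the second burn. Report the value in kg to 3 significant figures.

After the first burn: m = 1100 × exp(−190/2260.0) = 1100 × 0.91937 = 1,011.31 kg.
After the second burn: m = 1,011.31 × exp(−320/2260.0) = 1,011.31 × 0.86797 = 877.787 kg.
Second-burn propellant = 1,011.31 − 877.787 = 133.523 kg.

propellant for the second burn ≈ 134 kg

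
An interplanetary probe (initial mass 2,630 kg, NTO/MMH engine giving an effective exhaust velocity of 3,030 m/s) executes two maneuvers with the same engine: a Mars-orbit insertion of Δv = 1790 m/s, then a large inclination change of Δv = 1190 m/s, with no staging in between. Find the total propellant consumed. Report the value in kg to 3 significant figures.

total propellant consumed ≈ 1650 kg

After the first burn: m = 2630 × exp(−1790/3030.0) = 2630 × 0.55391 = 1,456.78 kg.
After the second burn: m = 1,456.78 × exp(−1190/3030.0) = 1,456.78 × 0.67520 = 983.618 kg.
Total propellant = m₀ − m_final = 2630 − 983.618 = 1,646.382 kg.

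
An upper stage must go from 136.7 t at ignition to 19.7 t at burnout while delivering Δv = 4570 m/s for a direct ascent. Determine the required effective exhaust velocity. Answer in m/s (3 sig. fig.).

ln(m₀/m_f) = ln(136700/19700) = ln(6.939) = 1.9372.
From the ideal rocket equation, v_e = Δv / ln(m₀/m_f) = 4570 / 1.9372 = 2359.1 m/s.

v_e ≈ 2360 m/s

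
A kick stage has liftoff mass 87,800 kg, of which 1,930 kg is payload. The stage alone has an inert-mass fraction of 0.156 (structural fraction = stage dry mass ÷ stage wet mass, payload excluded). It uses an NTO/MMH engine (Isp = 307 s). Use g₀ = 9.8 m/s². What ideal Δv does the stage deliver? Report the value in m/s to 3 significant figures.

Stage wet mass = m₀ − payload = 87,800 − 1,930 = 85,870 kg.
Stage dry mass = ε × stage wet mass = 0.156 × 85,870 = 13,395.7 kg.
Burnout mass m_f = stage dry + payload = 13,395.7 + 1,930 = 15,325.7 kg.
v_e = Isp · g₀ = 307 × 9.8 = 3008.6 m/s.
From the ideal rocket equation, Δv = v_e · ln(87,800/15,325.7) = 3008.6 × ln(5.729) = 3008.6 × 1.7455 ≈ 5252 m/s.

Δv ≈ 5250 m/s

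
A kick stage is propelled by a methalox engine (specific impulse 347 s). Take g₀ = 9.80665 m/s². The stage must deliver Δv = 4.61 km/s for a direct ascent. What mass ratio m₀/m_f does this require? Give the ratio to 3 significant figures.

mass ratio ≈ 3.88

v_e = Isp · g₀ = 347 × 9.80665 = 3402.9 m/s.
Rocket equation: m₀/m_f = exp(Δv / v_e) = exp(4610 / 3402.9) = exp(1.3547) = 3.8757.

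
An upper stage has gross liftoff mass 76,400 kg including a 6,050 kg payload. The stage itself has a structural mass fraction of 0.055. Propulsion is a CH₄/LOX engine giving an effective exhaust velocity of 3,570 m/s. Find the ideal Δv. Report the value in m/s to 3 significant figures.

Δv ≈ 7290 m/s

Stage wet mass = m₀ − payload = 76,400 − 6,050 = 70,350 kg.
Stage dry mass = ε × stage wet mass = 0.055 × 70,350 = 3,869.25 kg.
Burnout mass m_f = stage dry + payload = 3,869.25 + 6,050 = 9,919.25 kg.
Δv = v_e · ln(76,400/9,919.25) = 3570.0 × ln(7.702) = 3570.0 × 2.0415 ≈ 7288 m/s.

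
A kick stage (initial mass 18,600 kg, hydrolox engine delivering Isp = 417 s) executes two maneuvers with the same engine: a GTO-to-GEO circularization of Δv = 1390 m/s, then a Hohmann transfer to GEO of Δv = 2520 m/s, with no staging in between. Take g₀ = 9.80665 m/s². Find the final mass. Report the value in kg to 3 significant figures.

v_e = Isp · g₀ = 417 × 9.80665 = 4089.4 m/s.
After the first burn: m = 18600 × exp(−1390/4089.4) = 18600 × 0.71184 = 13,240.2 kg.
After the second burn: m = 13,240.2 × exp(−2520/4089.4) = 13,240.2 × 0.53998 = 7,149.44 kg.

final mass ≈ 7150 kg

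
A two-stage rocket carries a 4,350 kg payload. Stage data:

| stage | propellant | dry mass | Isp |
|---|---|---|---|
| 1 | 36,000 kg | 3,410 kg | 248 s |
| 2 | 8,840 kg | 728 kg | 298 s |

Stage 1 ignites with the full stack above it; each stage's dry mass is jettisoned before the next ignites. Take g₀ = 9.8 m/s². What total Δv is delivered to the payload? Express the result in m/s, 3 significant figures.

Δv ≈ 5680 m/s

Ignition mass of stage 1 = 36,000+3,410 + 8,840+728 + 4,350 = 53,328 kg.
Stage 1: m₀ = 53,328 kg, m_f = 53,328 − 36,000 = 17,328 kg; Δv = 248×9.8×ln(3.078) = 2430.4×1.1241 ≈ 2732 m/s.
Stage 2: m₀ = 13,918 kg, m_f = 13,918 − 8,840 = 5,078 kg; Δv = 298×9.8×ln(2.741) = 2920.4×1.0083 ≈ 2945 m/s.
Total Δv = 2732 + 2945 = 5677 m/s.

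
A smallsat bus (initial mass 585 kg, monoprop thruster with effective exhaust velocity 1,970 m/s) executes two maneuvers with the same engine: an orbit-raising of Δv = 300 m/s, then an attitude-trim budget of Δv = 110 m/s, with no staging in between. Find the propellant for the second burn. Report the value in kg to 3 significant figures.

After the first burn: m = 585 × exp(−300/1970.0) = 585 × 0.85874 = 502.363 kg.
After the second burn: m = 502.363 × exp(−110/1970.0) = 502.363 × 0.94569 = 475.08 kg.
Second-burn propellant = 502.363 − 475.08 = 27.283 kg.

propellant for the second burn ≈ 27.3 kg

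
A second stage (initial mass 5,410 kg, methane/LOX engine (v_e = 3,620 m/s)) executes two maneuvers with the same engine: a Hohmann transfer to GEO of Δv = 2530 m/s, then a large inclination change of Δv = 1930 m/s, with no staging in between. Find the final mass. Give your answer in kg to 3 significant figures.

After the first burn: m = 5410 × exp(−2530/3620.0) = 5410 × 0.49713 = 2,689.47 kg.
After the second burn: m = 2,689.47 × exp(−1930/3620.0) = 2,689.47 × 0.58675 = 1,578.05 kg.

final mass ≈ 1580 kg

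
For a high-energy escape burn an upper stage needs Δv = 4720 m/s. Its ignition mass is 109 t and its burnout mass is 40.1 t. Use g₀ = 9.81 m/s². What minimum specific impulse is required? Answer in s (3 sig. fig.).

Isp ≈ 481 s

ln(m₀/m_f) = ln(109000/40100) = ln(2.718) = 1.0000.
v_e = Δv / ln(m₀/m_f) = 4720 / 1.0000 = 4720.1 m/s.
Isp = v_e / g₀ = 4720.1 / 9.81 = 481.2 s.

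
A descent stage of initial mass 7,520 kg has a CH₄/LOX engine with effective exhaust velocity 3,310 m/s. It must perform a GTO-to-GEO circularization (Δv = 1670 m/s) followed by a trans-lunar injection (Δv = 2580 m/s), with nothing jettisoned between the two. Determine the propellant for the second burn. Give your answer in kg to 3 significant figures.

propellant for the second burn ≈ 2460 kg

After the first burn: m = 7520 × exp(−1670/3310.0) = 7520 × 0.60379 = 4,540.5 kg.
After the second burn: m = 4,540.5 × exp(−2580/3310.0) = 4,540.5 × 0.45866 = 2,082.55 kg.
Second-burn propellant = 4,540.5 − 2,082.55 = 2,457.95 kg.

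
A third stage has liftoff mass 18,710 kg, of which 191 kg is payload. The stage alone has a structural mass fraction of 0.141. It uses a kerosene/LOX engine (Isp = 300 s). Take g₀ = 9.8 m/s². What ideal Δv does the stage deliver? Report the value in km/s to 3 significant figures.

Δv ≈ 5.58 km/s

Stage wet mass = m₀ − payload = 18,710 − 191 = 18,519 kg.
Stage dry mass = ε × stage wet mass = 0.141 × 18,519 = 2,611.18 kg.
Burnout mass m_f = stage dry + payload = 2,611.18 + 191 = 2,802.18 kg.
v_e = Isp · g₀ = 300 × 9.8 = 2940.0 m/s.
Δv = v_e · ln(18,710/2,802.18) = 2940.0 × ln(6.677) = 2940.0 × 1.8987 ≈ 5582 m/s.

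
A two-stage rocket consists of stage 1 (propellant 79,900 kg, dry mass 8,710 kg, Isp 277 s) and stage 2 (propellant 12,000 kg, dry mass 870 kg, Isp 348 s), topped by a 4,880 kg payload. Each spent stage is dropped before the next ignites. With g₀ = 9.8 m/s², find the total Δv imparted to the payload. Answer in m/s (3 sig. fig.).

Ignition mass of stage 1 = 79,900+8,710 + 12,000+870 + 4,880 = 106,360 kg.
Stage 1: m₀ = 106,360 kg, m_f = 106,360 − 79,900 = 26,460 kg; Δv = 277×9.8×ln(4.02) = 2714.6×1.3912 ≈ 3777 m/s.
Stage 2: m₀ = 17,750 kg, m_f = 17,750 − 12,000 = 5,750 kg; Δv = 348×9.8×ln(3.087) = 3410.4×1.1272 ≈ 3844 m/s.
Total Δv = 3777 + 3844 = 7621 m/s.

Δv ≈ 7620 m/s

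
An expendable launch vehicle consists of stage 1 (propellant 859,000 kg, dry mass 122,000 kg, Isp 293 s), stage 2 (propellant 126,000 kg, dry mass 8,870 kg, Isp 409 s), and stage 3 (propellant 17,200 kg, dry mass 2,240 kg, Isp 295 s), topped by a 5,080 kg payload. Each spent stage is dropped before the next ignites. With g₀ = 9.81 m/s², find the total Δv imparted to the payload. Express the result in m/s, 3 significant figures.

Ignition mass of stage 1 = 859,000+122,000 + 126,000+8,870 + 17,200+2,240 + 5,080 = 1,140,390 kg.
Stage 1: m₀ = 1,140,390 kg, m_f = 1,140,390 − 859,000 = 281,390 kg; Δv = 293×9.81×ln(4.053) = 2874.3×1.3994 ≈ 4022 m/s.
Stage 2: m₀ = 159,390 kg, m_f = 159,390 − 126,000 = 33,390 kg; Δv = 409×9.81×ln(4.774) = 4012.3×1.5631 ≈ 6272 m/s.
Stage 3: m₀ = 24,520 kg, m_f = 24,520 − 17,200 = 7,320 kg; Δv = 295×9.81×ln(3.35) = 2894.0×1.2089 ≈ 3498 m/s.
Total Δv = 4022 + 6272 + 3498 = 13792 m/s.

Δv ≈ 13800 m/s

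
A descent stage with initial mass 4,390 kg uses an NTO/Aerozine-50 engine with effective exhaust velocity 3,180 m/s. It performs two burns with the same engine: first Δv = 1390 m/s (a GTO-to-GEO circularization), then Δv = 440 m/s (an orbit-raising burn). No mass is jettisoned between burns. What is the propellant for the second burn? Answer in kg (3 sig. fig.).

propellant for the second burn ≈ 366 kg

After the first burn: m = 4390 × exp(−1390/3180.0) = 4390 × 0.64590 = 2,835.5 kg.
After the second burn: m = 2,835.5 × exp(−440/3180.0) = 2,835.5 × 0.87078 = 2,469.1 kg.
Second-burn propellant = 2,835.5 − 2,469.1 = 366.4 kg.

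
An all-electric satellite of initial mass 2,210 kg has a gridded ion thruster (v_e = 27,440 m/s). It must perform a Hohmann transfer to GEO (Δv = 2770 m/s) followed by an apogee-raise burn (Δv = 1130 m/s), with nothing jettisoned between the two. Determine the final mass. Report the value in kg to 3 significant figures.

After the first burn: m = 2210 × exp(−2770/27440.0) = 2210 × 0.90398 = 1,997.8 kg.
After the second burn: m = 1,997.8 × exp(−1130/27440.0) = 1,997.8 × 0.95966 = 1,917.21 kg.

final mass ≈ 1920 kg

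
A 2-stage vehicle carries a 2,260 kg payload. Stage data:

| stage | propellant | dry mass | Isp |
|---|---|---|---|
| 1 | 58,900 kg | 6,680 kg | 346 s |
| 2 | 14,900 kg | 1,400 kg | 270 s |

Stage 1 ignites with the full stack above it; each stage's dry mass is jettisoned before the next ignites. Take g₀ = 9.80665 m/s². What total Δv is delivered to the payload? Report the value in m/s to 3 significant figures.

Δv ≈ 8380 m/s

Ignition mass of stage 1 = 58,900+6,680 + 14,900+1,400 + 2,260 = 84,140 kg.
Stage 1: m₀ = 84,140 kg, m_f = 84,140 − 58,900 = 25,240 kg; Δv = 346×9.80665×ln(3.334) = 3393.1×1.2041 ≈ 4085 m/s.
Stage 2: m₀ = 18,560 kg, m_f = 18,560 − 14,900 = 3,660 kg; Δv = 270×9.80665×ln(5.071) = 2647.8×1.6235 ≈ 4299 m/s.
Total Δv = 4085 + 4299 = 8384 m/s.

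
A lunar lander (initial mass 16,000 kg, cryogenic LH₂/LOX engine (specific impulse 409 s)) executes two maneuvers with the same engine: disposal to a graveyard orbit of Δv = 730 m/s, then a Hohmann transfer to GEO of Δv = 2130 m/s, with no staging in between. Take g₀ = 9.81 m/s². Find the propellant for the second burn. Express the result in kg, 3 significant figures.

propellant for the second burn ≈ 5490 kg

v_e = Isp · g₀ = 409 × 9.81 = 4012.3 m/s.
After the first burn: m = 16000 × exp(−730/4012.3) = 16000 × 0.83365 = 13,338.4 kg.
After the second burn: m = 13,338.4 × exp(−2130/4012.3) = 13,338.4 × 0.58809 = 7,844.18 kg.
Second-burn propellant = 13,338.4 − 7,844.18 = 5,494.22 kg.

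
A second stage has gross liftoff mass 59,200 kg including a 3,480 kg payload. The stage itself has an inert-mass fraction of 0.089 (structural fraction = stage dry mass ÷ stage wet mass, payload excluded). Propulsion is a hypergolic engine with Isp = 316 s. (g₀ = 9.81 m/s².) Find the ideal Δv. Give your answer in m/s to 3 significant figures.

Stage wet mass = m₀ − payload = 59,200 − 3,480 = 55,720 kg.
Stage dry mass = ε × stage wet mass = 0.089 × 55,720 = 4,959.08 kg.
Burnout mass m_f = stage dry + payload = 4,959.08 + 3,480 = 8,439.08 kg.
v_e = Isp · g₀ = 316 × 9.81 = 3100.0 m/s.
By the Tsiolkovsky rocket equation, Δv = v_e · ln(59,200/8,439.08) = 3100.0 × ln(7.015) = 3100.0 × 1.9480 ≈ 6039 m/s.

Δv ≈ 6040 m/s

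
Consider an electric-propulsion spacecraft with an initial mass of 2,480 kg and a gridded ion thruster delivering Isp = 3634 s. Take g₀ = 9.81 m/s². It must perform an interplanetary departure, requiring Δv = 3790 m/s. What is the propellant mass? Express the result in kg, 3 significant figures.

v_e = Isp · g₀ = 3634 × 9.81 = 35649.5 m/s.
From the ideal rocket equation, m₀/m_f = exp(Δv / v_e) = exp(3790 / 35649.5) = exp(0.1063) = 1.1122.
m_f = 2,480 / 1.1122 = 2,229.81 kg, so propellant = m₀ − m_f = 2,480 − 2,229.81 = 250.19 kg.

propellant mass ≈ 250 kg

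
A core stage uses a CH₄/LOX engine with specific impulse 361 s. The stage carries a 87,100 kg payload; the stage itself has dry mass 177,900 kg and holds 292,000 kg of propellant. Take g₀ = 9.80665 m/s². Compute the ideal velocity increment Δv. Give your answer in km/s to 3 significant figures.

Δv ≈ 2.63 km/s

v_e = Isp · g₀ = 361 × 9.80665 = 3540.2 m/s.
m₀ = payload + dry + propellant = 87,100 + 177,900 + 292,000 = 557,000 kg.
m_f = payload + dry = 87,100 + 177,900 = 265,000 kg.
Rocket equation: Δv = v_e · ln(m₀/m_f) = 3540.2 × ln(2.102) = 3540.2 × 0.7428 ≈ 2629.8 m/s.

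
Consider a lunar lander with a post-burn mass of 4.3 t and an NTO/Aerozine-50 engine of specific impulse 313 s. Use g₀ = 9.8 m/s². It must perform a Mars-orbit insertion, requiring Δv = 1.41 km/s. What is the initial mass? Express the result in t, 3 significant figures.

v_e = Isp · g₀ = 313 × 9.8 = 3067.4 m/s.
By the Tsiolkovsky rocket equation, m₀/m_f = exp(Δv / v_e) = exp(1410 / 3067.4) = exp(0.4597) = 1.5836.
m₀ = m_f × 1.5836 = 4.3 × 1.5836 = 6.80948 t.

initial mass ≈ 6.81 t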